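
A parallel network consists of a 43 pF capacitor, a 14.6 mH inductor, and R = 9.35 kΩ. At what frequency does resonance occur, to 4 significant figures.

ω₀ = 1/√(LC) = 1/√(0.0146 × 4.3e-11) = 1.262e+06 rad/s
f₀ = ω₀/(2π) = 200.9 kHz

200.9 kHz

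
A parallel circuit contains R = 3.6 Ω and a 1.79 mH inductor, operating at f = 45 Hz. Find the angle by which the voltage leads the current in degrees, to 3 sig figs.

ω = 2πf = 282.7 rad/s
X_L = ωL = 0.506 Ω
Parallel: admittances add. Y = 1/R + 1/(jωL)
Y = (0.278 − j1.98) S
|Y| = 2.00 S → |Z| = 1/|Y| = 0.501 Ω, ∠Z = −∠Y = 82.0°

82.0°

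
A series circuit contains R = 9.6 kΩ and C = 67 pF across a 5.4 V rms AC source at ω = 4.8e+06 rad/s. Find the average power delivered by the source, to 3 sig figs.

X_C = 1/(ωC) = 3110 Ω
Z = 9600 − j3110 Ω
|Z| = √(9600² + 3110²) = 10100 Ω
∠Z = arctan(-3110/9600) = -17.9°
I = V/|Z| = 535 μA
P = VI cos φ = 5.4 × 0.000535 × cos(-17.9°) = 2.75 mW

2.75 mW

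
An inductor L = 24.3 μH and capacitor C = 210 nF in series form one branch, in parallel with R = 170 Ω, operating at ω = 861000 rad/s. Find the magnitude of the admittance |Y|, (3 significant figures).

65.2 mS

X_L = ωL = 20.9 Ω
X_C = 1/(ωC) = 5.53 Ω
Branch 1: Z₁ = R = 170 Ω
Branch 2 (series LC): Z₂ = j(X_L − X_C) = j15.4 Ω
Parallel: Z = Z₁Z₂/(Z₁+Z₂), |Z| = 15.3 Ω, ∠Z = 84.8°
|Y| = 1/|Z| = 65.2 mS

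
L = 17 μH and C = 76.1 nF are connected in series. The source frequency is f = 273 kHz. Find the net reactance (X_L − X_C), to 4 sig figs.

21.50 Ω

ω = 2πf = 1.715e+06 rad/s
X_L = ωL = 29.16 Ω
X_C = 1/(ωC) = 7.661 Ω
X = 29.16 − 7.661 = 21.50 Ω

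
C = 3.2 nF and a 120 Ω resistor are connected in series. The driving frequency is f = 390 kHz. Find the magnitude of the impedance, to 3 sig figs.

ω = 2πf = 2.45e+06 rad/s
X_C = 1/(ωC) = 128 Ω
Z = 120 − j128 Ω
|Z| = √(120² + 128²) = 175 Ω

175 Ω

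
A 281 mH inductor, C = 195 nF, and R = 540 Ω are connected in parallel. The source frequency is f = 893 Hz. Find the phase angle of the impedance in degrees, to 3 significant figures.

-13.9°

ω = 2πf = 5611 rad/s
X_L = ωL = 1580 Ω
X_C = 1/(ωC) = 914 Ω
Parallel: admittances add. Y = 1/R + 1/(jωL) + jωC
Y = (0.00185 + j0.000460) S
|Y| = 0.00191 S → |Z| = 1/|Y| = 524 Ω, ∠Z = −∠Y = -13.9°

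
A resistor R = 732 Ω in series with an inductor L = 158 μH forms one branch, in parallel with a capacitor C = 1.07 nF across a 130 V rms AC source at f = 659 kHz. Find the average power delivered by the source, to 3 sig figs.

12.8 W

ω = 2πf = 4.141e+06 rad/s
X_L = ωL = 654 Ω
X_C = 1/(ωC) = 226 Ω
Branch 1 (R+jX_L): Z₁ = 732 + j654 Ω, |Z₁| = 982 Ω
Branch 2 (−jX_C): Z₂ = −j226 Ω
Parallel: Z = Z₁Z₂/(Z₁+Z₂), |Z| = 261 Ω, ∠Z = -78.6°
I = V/|Z| = 498 mA
P = VI cos φ = 130 × 0.498 × cos(-78.6°) = 12.8 W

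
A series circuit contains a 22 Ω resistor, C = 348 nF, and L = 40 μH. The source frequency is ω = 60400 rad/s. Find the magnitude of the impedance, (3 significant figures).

X_L = ωL = 2.42 Ω
X_C = 1/(ωC) = 47.6 Ω
Net reactance X = X_L − X_C = -45.2 Ω
Z = 22.0 − j45.2 Ω
|Z| = √(22.0² + 45.2²) = 50.2 Ω

50.2 Ω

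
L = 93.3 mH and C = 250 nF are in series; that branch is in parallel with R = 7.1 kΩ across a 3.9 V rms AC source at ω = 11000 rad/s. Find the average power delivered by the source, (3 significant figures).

2.14 mW

X_L = ωL = 1030 Ω
X_C = 1/(ωC) = 364 Ω
Branch 1: Z₁ = R = 7100 Ω
Branch 2 (series LC): Z₂ = j(X_L − X_C) = j663 Ω
Parallel: Z = Z₁Z₂/(Z₁+Z₂), |Z| = 660 Ω, ∠Z = 84.7°
I = V/|Z| = 5.91 mA
P = VI cos φ = 3.9 × 0.00591 × cos(84.7°) = 2.14 mW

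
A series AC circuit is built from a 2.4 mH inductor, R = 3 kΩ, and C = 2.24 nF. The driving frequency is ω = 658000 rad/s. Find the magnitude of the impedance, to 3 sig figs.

X_L = ωL = 1580 Ω
X_C = 1/(ωC) = 678 Ω
Net reactance X = X_L − X_C = 901 Ω
Z = 3000 + j901 Ω
|Z| = √(3000² + 901²) = 3130 Ω

3130 Ω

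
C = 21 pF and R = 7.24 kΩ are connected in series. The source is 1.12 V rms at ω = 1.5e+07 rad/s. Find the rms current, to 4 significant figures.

141.7 μA

X_C = 1/(ωC) = 3175 Ω
Z = 7240 − j3175 Ω
|Z| = √(7240² + 3175²) = 7905 Ω
I = V/|Z| = 1.12/7905 = 141.7 μA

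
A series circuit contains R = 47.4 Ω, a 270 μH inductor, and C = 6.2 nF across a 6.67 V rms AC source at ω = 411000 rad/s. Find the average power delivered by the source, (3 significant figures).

X_L = ωL = 111 Ω
X_C = 1/(ωC) = 392 Ω
Net reactance X = X_L − X_C = -281 Ω
Z = 47.4 − j281 Ω
|Z| = √(47.4² + 281²) = 285 Ω
∠Z = arctan(-281/47.4) = -80.4°
I = V/|Z| = 23.4 mA
P = VI cos φ = 6.67 × 0.0234 × cos(-80.4°) = 25.9 mW

25.9 mW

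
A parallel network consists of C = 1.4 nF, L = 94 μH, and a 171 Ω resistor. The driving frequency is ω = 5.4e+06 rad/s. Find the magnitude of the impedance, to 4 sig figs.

X_L = ωL = 507.6 Ω
X_C = 1/(ωC) = 132.3 Ω
Parallel: admittances add. Y = 1/R + 1/(jωL) + jωC
Y = (0.005848 + j0.005590) S
|Y| = 0.008090 S → |Z| = 1/|Y| = 123.6 Ω, ∠Z = −∠Y = -43.71°

123.6 Ω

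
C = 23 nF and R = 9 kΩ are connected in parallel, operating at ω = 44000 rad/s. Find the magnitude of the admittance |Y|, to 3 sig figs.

1.02 mS

X_C = 1/(ωC) = 988 Ω
Parallel: admittances add. Y = 1/R + jωC
Y = (0.000111 + j0.00101) S
|Y| = 0.00102 S → |Z| = 1/|Y| = 982 Ω, ∠Z = −∠Y = -83.7°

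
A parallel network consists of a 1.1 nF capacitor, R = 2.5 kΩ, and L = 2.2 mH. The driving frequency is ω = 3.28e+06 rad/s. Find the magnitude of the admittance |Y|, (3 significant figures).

X_L = ωL = 7220 Ω
X_C = 1/(ωC) = 277 Ω
Parallel: admittances add. Y = 1/R + 1/(jωL) + jωC
Y = (0.000400 + j0.00347) S
|Y| = 0.00349 S → |Z| = 1/|Y| = 286 Ω, ∠Z = −∠Y = -83.4°

3.49 mS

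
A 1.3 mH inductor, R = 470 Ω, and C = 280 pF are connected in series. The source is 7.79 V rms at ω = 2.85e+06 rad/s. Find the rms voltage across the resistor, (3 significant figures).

1.47 V

X_L = ωL = 3700 Ω
X_C = 1/(ωC) = 1250 Ω
Net reactance X = X_L − X_C = 2450 Ω
Z = 470 + j2450 Ω
|Z| = √(470² + 2450²) = 2500 Ω
I = V/|Z| = 3.12 mA
V_R = I·|Z_R| = 0.00312 × 470 = 1.47 V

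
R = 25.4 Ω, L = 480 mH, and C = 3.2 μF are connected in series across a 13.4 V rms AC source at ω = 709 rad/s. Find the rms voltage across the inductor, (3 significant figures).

X_L = ωL = 340 Ω
X_C = 1/(ωC) = 441 Ω
Net reactance X = X_L − X_C = -100 Ω
Z = 25.4 − j100 Ω
|Z| = √(25.4² + 100²) = 104 Ω
I = V/|Z| = 129 mA
V_L = I·|Z_L| = 0.129 × 340 = 44.0 V

44.0 V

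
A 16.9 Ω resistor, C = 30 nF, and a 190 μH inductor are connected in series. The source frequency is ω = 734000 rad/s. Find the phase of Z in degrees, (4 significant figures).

X_L = ωL = 139.5 Ω
X_C = 1/(ωC) = 45.41 Ω
Net reactance X = X_L − X_C = 94.05 Ω
Z = 16.90 + j94.05 Ω
|Z| = √(16.90² + 94.05²) = 95.55 Ω
∠Z = arctan(94.05/16.90) = 79.81°

79.81°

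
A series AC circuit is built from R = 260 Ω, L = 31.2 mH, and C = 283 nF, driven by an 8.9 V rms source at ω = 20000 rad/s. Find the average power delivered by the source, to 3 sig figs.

X_L = ωL = 624 Ω
X_C = 1/(ωC) = 177 Ω
Net reactance X = X_L − X_C = 447 Ω
Z = 260 + j447 Ω
|Z| = √(260² + 447²) = 517 Ω
∠Z = arctan(447/260) = 59.8°
I = V/|Z| = 17.2 mA
P = VI cos φ = 8.9 × 0.0172 × cos(59.8°) = 76.9 mW

76.9 mW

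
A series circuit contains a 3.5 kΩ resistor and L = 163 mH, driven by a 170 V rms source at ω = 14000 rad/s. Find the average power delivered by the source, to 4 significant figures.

X_L = ωL = 2282 Ω
Z = 3500 + j2282 Ω
|Z| = √(3500² + 2282²) = 4178 Ω
∠Z = arctan(2282/3500) = 33.10°
I = V/|Z| = 40.69 mA
P = VI cos φ = 170 × 0.04069 × cos(33.10°) = 5.794 W

5.794 W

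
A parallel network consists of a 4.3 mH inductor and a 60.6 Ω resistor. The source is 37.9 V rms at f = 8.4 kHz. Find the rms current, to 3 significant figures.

647 mA

ω = 2πf = 52780 rad/s
X_L = ωL = 227 Ω
Parallel: admittances add. Y = 1/R + 1/(jωL)
Y = (0.0165 − j0.00441) S
|Y| = 0.0171 S → |Z| = 1/|Y| = 58.5 Ω, ∠Z = −∠Y = 15.0°
I = V/|Z| = 37.9/58.5 = 647 mA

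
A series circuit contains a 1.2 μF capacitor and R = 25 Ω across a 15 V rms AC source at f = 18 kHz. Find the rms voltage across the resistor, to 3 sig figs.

14.4 V

ω = 2πf = 113100 rad/s
X_C = 1/(ωC) = 7.37 Ω
Z = 25.0 − j7.37 Ω
|Z| = √(25.0² + 7.37²) = 26.1 Ω
I = V/|Z| = 576 mA
V_R = I·|Z_R| = 0.576 × 25.0 = 14.4 V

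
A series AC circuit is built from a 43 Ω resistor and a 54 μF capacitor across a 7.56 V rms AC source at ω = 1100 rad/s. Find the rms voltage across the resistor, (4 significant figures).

7.040 V

X_C = 1/(ωC) = 16.84 Ω
Z = 43.00 − j16.84 Ω
|Z| = √(43.00² + 16.84²) = 46.18 Ω
I = V/|Z| = 163.7 mA
V_R = I·|Z_R| = 0.1637 × 43.00 = 7.040 V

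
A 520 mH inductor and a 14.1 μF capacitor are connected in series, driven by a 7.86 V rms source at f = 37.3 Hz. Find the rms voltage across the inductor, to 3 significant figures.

ω = 2πf = 234.4 rad/s
X_L = ωL = 122 Ω
X_C = 1/(ωC) = 303 Ω
Net reactance X = X_L − X_C = -181 Ω
Z = − j181 Ω
|Z| = √(0² + 181²) = 181 Ω
I = V/|Z| = 43.5 mA
V_L = I·|Z_L| = 0.0435 × 122 = 5.30 V

5.30 V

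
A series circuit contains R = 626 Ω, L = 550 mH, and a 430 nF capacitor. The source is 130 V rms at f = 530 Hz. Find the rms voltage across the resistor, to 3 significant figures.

ω = 2πf = 3330 rad/s
X_L = ωL = 1830 Ω
X_C = 1/(ωC) = 698 Ω
Net reactance X = X_L − X_C = 1130 Ω
Z = 626 + j1130 Ω
|Z| = √(626² + 1130²) = 1290 Ω
I = V/|Z| = 100 mA
V_R = I·|Z_R| = 0.100 × 626 = 62.9 V

62.9 V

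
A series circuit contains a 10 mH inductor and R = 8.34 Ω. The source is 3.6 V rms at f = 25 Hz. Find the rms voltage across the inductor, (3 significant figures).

ω = 2πf = 157.1 rad/s
X_L = ωL = 1.57 Ω
Z = 8.34 + j1.57 Ω
|Z| = √(8.34² + 1.57²) = 8.49 Ω
I = V/|Z| = 424 mA
V_L = I·|Z_L| = 0.424 × 1.57 = 0.666 V

0.666 V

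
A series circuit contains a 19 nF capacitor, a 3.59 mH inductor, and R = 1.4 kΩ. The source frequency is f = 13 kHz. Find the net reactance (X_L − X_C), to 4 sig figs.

-351.1 Ω

ω = 2πf = 81680 rad/s
X_L = ωL = 293.2 Ω
X_C = 1/(ωC) = 644.4 Ω
X = 293.2 − 644.4 = -351.1 Ω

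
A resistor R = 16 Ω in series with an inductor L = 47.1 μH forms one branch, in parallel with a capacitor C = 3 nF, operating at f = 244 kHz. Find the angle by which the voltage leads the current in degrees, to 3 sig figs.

ω = 2πf = 1.533e+06 rad/s
X_L = ωL = 72.2 Ω
X_C = 1/(ωC) = 217 Ω
Branch 1 (R+jX_L): Z₁ = 16.0 + j72.2 Ω, |Z₁| = 74.0 Ω
Branch 2 (−jX_C): Z₂ = −j217 Ω
Parallel: Z = Z₁Z₂/(Z₁+Z₂), |Z| = 110 Ω, ∠Z = 71.2°

71.2°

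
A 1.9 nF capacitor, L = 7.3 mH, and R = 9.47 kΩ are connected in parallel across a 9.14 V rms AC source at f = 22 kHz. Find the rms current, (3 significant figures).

6.73 mA

ω = 2πf = 138200 rad/s
X_L = ωL = 1010 Ω
X_C = 1/(ωC) = 3810 Ω
Parallel: admittances add. Y = 1/R + 1/(jωL) + jωC
Y = (0.000106 − j0.000728) S
|Y| = 0.000736 S → |Z| = 1/|Y| = 1360 Ω, ∠Z = −∠Y = 81.8°
I = V/|Z| = 9.14/1360 = 6.73 mA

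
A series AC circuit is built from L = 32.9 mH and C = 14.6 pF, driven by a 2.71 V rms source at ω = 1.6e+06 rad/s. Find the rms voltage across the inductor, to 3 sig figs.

X_L = ωL = 52600 Ω
X_C = 1/(ωC) = 42800 Ω
Net reactance X = X_L − X_C = 9830 Ω
Z = j9830 Ω
|Z| = √(0² + 9830²) = 9830 Ω
I = V/|Z| = 276 μA
V_L = I·|Z_L| = 0.000276 × 52600 = 14.5 V

14.5 V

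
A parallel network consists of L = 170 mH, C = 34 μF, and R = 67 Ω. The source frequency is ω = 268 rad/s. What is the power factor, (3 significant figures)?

X_L = ωL = 45.6 Ω
X_C = 1/(ωC) = 110 Ω
Parallel: admittances add. Y = 1/R + 1/(jωL) + jωC
Y = (0.0149 − j0.0128) S
|Y| = 0.0197 S → |Z| = 1/|Y| = 50.8 Ω, ∠Z = −∠Y = 40.7°
cos φ = cos(40.7°) = 0.758

0.758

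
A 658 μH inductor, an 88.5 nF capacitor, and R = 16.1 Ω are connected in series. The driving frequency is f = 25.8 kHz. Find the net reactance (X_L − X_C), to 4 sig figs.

36.96 Ω

ω = 2πf = 162100 rad/s
X_L = ωL = 106.7 Ω
X_C = 1/(ωC) = 69.70 Ω
X = 106.7 − 69.70 = 36.96 Ω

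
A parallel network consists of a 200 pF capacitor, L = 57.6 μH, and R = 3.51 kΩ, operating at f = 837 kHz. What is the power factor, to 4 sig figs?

ω = 2πf = 5.259e+06 rad/s
X_L = ωL = 302.9 Ω
X_C = 1/(ωC) = 950.7 Ω
Parallel: admittances add. Y = 1/R + 1/(jωL) + jωC
Y = (0.0002849 − j0.002249) S
|Y| = 0.002267 S → |Z| = 1/|Y| = 441.0 Ω, ∠Z = −∠Y = 82.78°
cos φ = cos(82.78°) = 0.1257

0.1257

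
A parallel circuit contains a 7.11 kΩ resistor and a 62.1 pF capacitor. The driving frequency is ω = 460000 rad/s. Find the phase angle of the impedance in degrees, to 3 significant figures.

X_C = 1/(ωC) = 35000 Ω
Parallel: admittances add. Y = 1/R + jωC
Y = (0.000141 + j2.86e-05) S
|Y| = 0.000144 S → |Z| = 1/|Y| = 6970 Ω, ∠Z = −∠Y = -11.5°

-11.5°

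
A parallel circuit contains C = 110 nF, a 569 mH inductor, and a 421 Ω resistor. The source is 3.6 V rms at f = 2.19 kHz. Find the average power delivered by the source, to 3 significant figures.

ω = 2πf = 13760 rad/s
X_L = ωL = 7830 Ω
X_C = 1/(ωC) = 661 Ω
Parallel: admittances add. Y = 1/R + 1/(jωL) + jωC
Y = (0.00238 + j0.00139) S
|Y| = 0.00275 S → |Z| = 1/|Y| = 364 Ω, ∠Z = −∠Y = -30.3°
I = V/|Z| = 9.90 mA
P = VI cos φ = 3.6 × 0.00990 × cos(-30.3°) = 30.8 mW

30.8 mW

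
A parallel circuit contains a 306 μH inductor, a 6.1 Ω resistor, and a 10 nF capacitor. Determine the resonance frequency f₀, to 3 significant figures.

ω₀ = 1/√(LC) = 1/√(0.000306 × 1e-08) = 571700 rad/s
f₀ = ω₀/(2π) = 91.0 kHz

91.0 kHz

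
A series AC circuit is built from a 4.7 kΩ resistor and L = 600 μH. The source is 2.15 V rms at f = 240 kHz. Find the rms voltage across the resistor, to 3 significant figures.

2.11 V

ω = 2πf = 1.508e+06 rad/s
X_L = ωL = 905 Ω
Z = 4700 + j905 Ω
|Z| = √(4700² + 905²) = 4790 Ω
I = V/|Z| = 449 μA
V_R = I·|Z_R| = 0.000449 × 4700 = 2.11 V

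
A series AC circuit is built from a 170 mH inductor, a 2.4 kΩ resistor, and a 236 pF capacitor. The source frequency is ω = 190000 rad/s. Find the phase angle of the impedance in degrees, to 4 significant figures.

X_L = ωL = 32300 Ω
X_C = 1/(ωC) = 22300 Ω
Net reactance X = X_L − X_C = 9998 Ω
Z = 2400 + j9998 Ω
|Z| = √(2400² + 9998²) = 10280 Ω
∠Z = arctan(9998/2400) = 76.50°

76.50°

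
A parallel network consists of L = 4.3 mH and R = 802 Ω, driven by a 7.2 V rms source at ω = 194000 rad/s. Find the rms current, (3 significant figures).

X_L = ωL = 834 Ω
Parallel: admittances add. Y = 1/R + 1/(jωL)
Y = (0.00125 − j0.00120) S
|Y| = 0.00173 S → |Z| = 1/|Y| = 578 Ω, ∠Z = −∠Y = 43.9°
I = V/|Z| = 7.2/578 = 12.5 mA

12.5 mA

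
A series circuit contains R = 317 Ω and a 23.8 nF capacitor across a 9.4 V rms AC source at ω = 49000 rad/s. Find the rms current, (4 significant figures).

X_C = 1/(ωC) = 857.5 Ω
Z = 317.0 − j857.5 Ω
|Z| = √(317.0² + 857.5²) = 914.2 Ω
I = V/|Z| = 9.4/914.2 = 10.28 mA

10.28 mA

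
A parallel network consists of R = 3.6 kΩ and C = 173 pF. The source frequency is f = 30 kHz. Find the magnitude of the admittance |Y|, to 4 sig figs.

ω = 2πf = 188500 rad/s
X_C = 1/(ωC) = 30670 Ω
Parallel: admittances add. Y = 1/R + jωC
Y = (0.0002778 + j3.261e-05) S
|Y| = 0.0002797 S → |Z| = 1/|Y| = 3575 Ω, ∠Z = −∠Y = -6.696°

279.7 μS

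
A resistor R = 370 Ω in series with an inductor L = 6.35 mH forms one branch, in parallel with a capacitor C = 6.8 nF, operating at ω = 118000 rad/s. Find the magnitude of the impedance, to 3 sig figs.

X_L = ωL = 749 Ω
X_C = 1/(ωC) = 1250 Ω
Branch 1 (R+jX_L): Z₁ = 370 + j749 Ω, |Z₁| = 836 Ω
Branch 2 (−jX_C): Z₂ = −j1250 Ω
Parallel: Z = Z₁Z₂/(Z₁+Z₂), |Z| = 1680 Ω, ∠Z = 27.1°

1680 Ω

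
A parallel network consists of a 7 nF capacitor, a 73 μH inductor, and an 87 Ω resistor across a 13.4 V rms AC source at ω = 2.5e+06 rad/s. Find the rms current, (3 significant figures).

223 mA

X_L = ωL = 182 Ω
X_C = 1/(ωC) = 57.1 Ω
Parallel: admittances add. Y = 1/R + 1/(jωL) + jωC
Y = (0.0115 + j0.0120) S
|Y| = 0.0166 S → |Z| = 1/|Y| = 60.1 Ω, ∠Z = −∠Y = -46.3°
I = V/|Z| = 13.4/60.1 = 223 mA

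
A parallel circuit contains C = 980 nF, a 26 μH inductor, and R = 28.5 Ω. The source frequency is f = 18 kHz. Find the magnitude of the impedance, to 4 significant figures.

ω = 2πf = 113100 rad/s
X_L = ωL = 2.941 Ω
X_C = 1/(ωC) = 9.022 Ω
Parallel: admittances add. Y = 1/R + 1/(jωL) + jωC
Y = (0.03509 − j0.2292) S
|Y| = 0.2319 S → |Z| = 1/|Y| = 4.312 Ω, ∠Z = −∠Y = 81.30°

4.312 Ω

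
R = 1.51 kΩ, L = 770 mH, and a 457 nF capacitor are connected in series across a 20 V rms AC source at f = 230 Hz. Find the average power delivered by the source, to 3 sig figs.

ω = 2πf = 1445 rad/s
X_L = ωL = 1110 Ω
X_C = 1/(ωC) = 1510 Ω
Net reactance X = X_L − X_C = -401 Ω
Z = 1510 − j401 Ω
|Z| = √(1510² + 401²) = 1560 Ω
∠Z = arctan(-401/1510) = -14.9°
I = V/|Z| = 12.8 mA
P = VI cos φ = 20 × 0.0128 × cos(-14.9°) = 247 mW

247 mW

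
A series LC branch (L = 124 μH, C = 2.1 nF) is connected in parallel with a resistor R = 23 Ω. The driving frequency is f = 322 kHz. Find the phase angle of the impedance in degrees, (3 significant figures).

56.0°

ω = 2πf = 2.023e+06 rad/s
X_L = ωL = 251 Ω
X_C = 1/(ωC) = 235 Ω
Branch 1: Z₁ = R = 23.0 Ω
Branch 2 (series LC): Z₂ = j(X_L − X_C) = j15.5 Ω
Parallel: Z = Z₁Z₂/(Z₁+Z₂), |Z| = 12.9 Ω, ∠Z = 56.0°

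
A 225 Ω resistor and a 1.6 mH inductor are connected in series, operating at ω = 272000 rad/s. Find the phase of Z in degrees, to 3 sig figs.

62.7°

X_L = ωL = 435 Ω
Z = 225 + j435 Ω
|Z| = √(225² + 435²) = 490 Ω
∠Z = arctan(435/225) = 62.7°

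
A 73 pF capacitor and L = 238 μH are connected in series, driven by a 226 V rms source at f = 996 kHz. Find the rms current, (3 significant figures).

ω = 2πf = 6.258e+06 rad/s
X_L = ωL = 1490 Ω
X_C = 1/(ωC) = 2190 Ω
Net reactance X = X_L − X_C = -700 Ω
Z = − j700 Ω
|Z| = √(0² + 700²) = 700 Ω
I = V/|Z| = 226/700 = 323 mA

323 mA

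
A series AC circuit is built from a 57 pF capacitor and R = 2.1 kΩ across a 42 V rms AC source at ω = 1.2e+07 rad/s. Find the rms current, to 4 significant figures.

16.41 mA

X_C = 1/(ωC) = 1462 Ω
Z = 2100 − j1462 Ω
|Z| = √(2100² + 1462²) = 2559 Ω
I = V/|Z| = 42/2559 = 16.41 mA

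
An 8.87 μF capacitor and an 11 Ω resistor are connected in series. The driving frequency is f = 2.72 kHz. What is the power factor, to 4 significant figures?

0.8576

ω = 2πf = 17090 rad/s
X_C = 1/(ωC) = 6.597 Ω
Z = 11.00 − j6.597 Ω
|Z| = √(11.00² + 6.597²) = 12.83 Ω
∠Z = arctan(-6.597/11.00) = -30.95°
cos φ = cos(-30.95°) = 0.8576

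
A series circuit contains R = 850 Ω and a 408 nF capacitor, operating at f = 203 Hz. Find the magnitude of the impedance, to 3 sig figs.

2100 Ω

ω = 2πf = 1275 rad/s
X_C = 1/(ωC) = 1920 Ω
Z = 850 − j1920 Ω
|Z| = √(850² + 1920²) = 2100 Ω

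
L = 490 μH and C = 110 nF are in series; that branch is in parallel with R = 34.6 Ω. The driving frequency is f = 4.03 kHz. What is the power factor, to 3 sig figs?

ω = 2πf = 25320 rad/s
X_L = ωL = 12.4 Ω
X_C = 1/(ωC) = 359 Ω
Branch 1: Z₁ = R = 34.6 Ω
Branch 2 (series LC): Z₂ = j(X_L − X_C) = −j347 Ω
Parallel: Z = Z₁Z₂/(Z₁+Z₂), |Z| = 34.4 Ω, ∠Z = -5.70°
cos φ = cos(-5.70°) = 0.995

0.995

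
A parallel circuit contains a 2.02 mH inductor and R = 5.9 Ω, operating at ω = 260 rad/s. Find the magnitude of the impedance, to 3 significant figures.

0.523 Ω

X_L = ωL = 0.525 Ω
Parallel: admittances add. Y = 1/R + 1/(jωL)
Y = (0.169 − j1.90) S
|Y| = 1.91 S → |Z| = 1/|Y| = 0.523 Ω, ∠Z = −∠Y = 84.9°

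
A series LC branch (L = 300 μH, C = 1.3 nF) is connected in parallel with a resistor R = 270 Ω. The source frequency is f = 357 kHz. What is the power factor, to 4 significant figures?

0.7740

ω = 2πf = 2.243e+06 rad/s
X_L = ωL = 672.9 Ω
X_C = 1/(ωC) = 342.9 Ω
Branch 1: Z₁ = R = 270.0 Ω
Branch 2 (series LC): Z₂ = j(X_L − X_C) = j330.0 Ω
Parallel: Z = Z₁Z₂/(Z₁+Z₂), |Z| = 209.0 Ω, ∠Z = 39.29°
cos φ = cos(39.29°) = 0.7740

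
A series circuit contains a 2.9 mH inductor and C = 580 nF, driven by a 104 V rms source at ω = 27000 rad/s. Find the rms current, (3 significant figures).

X_L = ωL = 78.3 Ω
X_C = 1/(ωC) = 63.9 Ω
Net reactance X = X_L − X_C = 14.4 Ω
Z = j14.4 Ω
|Z| = √(0² + 14.4²) = 14.4 Ω
I = V/|Z| = 104/14.4 = 7.20 A

7.20 A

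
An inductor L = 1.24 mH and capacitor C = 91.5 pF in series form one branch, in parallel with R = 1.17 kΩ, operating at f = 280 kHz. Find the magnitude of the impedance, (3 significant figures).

1120 Ω

ω = 2πf = 1.759e+06 rad/s
X_L = ωL = 2180 Ω
X_C = 1/(ωC) = 6210 Ω
Branch 1: Z₁ = R = 1170 Ω
Branch 2 (series LC): Z₂ = j(X_L − X_C) = −j4030 Ω
Parallel: Z = Z₁Z₂/(Z₁+Z₂), |Z| = 1120 Ω, ∠Z = -16.2°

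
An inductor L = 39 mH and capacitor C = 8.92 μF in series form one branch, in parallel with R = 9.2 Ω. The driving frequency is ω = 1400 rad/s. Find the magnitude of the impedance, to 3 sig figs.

X_L = ωL = 54.6 Ω
X_C = 1/(ωC) = 80.1 Ω
Branch 1: Z₁ = R = 9.20 Ω
Branch 2 (series LC): Z₂ = j(X_L − X_C) = −j25.5 Ω
Parallel: Z = Z₁Z₂/(Z₁+Z₂), |Z| = 8.65 Ω, ∠Z = -19.9°

8.65 Ω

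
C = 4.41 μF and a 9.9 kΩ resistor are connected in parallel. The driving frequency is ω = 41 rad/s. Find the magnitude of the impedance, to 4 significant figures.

4828 Ω

X_C = 1/(ωC) = 5531 Ω
Parallel: admittances add. Y = 1/R + jωC
Y = (0.0001010 + j0.0001808) S
|Y| = 0.0002071 S → |Z| = 1/|Y| = 4828 Ω, ∠Z = −∠Y = -60.81°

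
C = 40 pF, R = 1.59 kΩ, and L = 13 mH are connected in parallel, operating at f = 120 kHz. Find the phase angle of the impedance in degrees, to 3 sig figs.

6.52°

ω = 2πf = 754000 rad/s
X_L = ωL = 9800 Ω
X_C = 1/(ωC) = 33200 Ω
Parallel: admittances add. Y = 1/R + 1/(jωL) + jωC
Y = (0.000629 − j7.19e-05) S
|Y| = 0.000633 S → |Z| = 1/|Y| = 1580 Ω, ∠Z = −∠Y = 6.52°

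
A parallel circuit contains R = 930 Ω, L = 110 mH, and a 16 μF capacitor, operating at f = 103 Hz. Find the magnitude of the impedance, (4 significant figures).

260.0 Ω

ω = 2πf = 647.2 rad/s
X_L = ωL = 71.19 Ω
X_C = 1/(ωC) = 96.57 Ω
Parallel: admittances add. Y = 1/R + 1/(jωL) + jωC
Y = (0.001075 − j0.003693) S
|Y| = 0.003846 S → |Z| = 1/|Y| = 260.0 Ω, ∠Z = −∠Y = 73.76°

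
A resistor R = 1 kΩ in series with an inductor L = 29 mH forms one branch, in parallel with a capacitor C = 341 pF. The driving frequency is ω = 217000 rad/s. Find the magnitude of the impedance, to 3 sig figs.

X_L = ωL = 6290 Ω
X_C = 1/(ωC) = 13500 Ω
Branch 1 (R+jX_L): Z₁ = 1000 + j6290 Ω, |Z₁| = 6370 Ω
Branch 2 (−jX_C): Z₂ = −j13500 Ω
Parallel: Z = Z₁Z₂/(Z₁+Z₂), |Z| = 11800 Ω, ∠Z = 73.1°

11800 Ω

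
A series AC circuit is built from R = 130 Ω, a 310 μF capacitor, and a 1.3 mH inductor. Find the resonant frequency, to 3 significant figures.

251 Hz

ω₀ = 1/√(LC) = 1/√(0.0013 × 0.00031) = 1575 rad/s
f₀ = ω₀/(2π) = 251 Hz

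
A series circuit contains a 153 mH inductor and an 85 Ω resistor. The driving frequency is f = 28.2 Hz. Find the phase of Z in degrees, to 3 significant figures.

ω = 2πf = 177.2 rad/s
X_L = ωL = 27.1 Ω
Z = 85.0 + j27.1 Ω
|Z| = √(85.0² + 27.1²) = 89.2 Ω
∠Z = arctan(27.1/85.0) = 17.7°

17.7°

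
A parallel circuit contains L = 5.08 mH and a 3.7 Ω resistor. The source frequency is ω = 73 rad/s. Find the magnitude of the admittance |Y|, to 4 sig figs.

2.710 S

X_L = ωL = 0.3708 Ω
Parallel: admittances add. Y = 1/R + 1/(jωL)
Y = (0.2703 − j2.697) S
|Y| = 2.710 S → |Z| = 1/|Y| = 0.3690 Ω, ∠Z = −∠Y = 84.28°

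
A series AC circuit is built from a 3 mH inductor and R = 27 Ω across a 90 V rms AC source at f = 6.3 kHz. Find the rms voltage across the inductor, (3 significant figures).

ω = 2πf = 39580 rad/s
X_L = ωL = 119 Ω
Z = 27.0 + j119 Ω
|Z| = √(27.0² + 119²) = 122 Ω
I = V/|Z| = 739 mA
V_L = I·|Z_L| = 0.739 × 119 = 87.8 V

87.8 V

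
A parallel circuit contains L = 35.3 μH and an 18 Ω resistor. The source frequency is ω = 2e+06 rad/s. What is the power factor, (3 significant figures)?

0.969

X_L = ωL = 70.6 Ω
Parallel: admittances add. Y = 1/R + 1/(jωL)
Y = (0.0556 − j0.0142) S
|Y| = 0.0573 S → |Z| = 1/|Y| = 17.4 Ω, ∠Z = −∠Y = 14.3°
cos φ = cos(14.3°) = 0.969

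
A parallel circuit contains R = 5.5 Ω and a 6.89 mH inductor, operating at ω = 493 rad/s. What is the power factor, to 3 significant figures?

X_L = ωL = 3.40 Ω
Parallel: admittances add. Y = 1/R + 1/(jωL)
Y = (0.182 − j0.294) S
|Y| = 0.346 S → |Z| = 1/|Y| = 2.89 Ω, ∠Z = −∠Y = 58.3°
cos φ = cos(58.3°) = 0.525

0.525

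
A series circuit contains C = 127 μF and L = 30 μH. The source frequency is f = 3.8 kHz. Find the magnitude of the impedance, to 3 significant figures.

0.386 Ω

ω = 2πf = 23880 rad/s
X_L = ωL = 0.716 Ω
X_C = 1/(ωC) = 0.330 Ω
Net reactance X = X_L − X_C = 0.386 Ω
Z = j0.386 Ω
|Z| = √(0² + 0.386²) = 0.386 Ω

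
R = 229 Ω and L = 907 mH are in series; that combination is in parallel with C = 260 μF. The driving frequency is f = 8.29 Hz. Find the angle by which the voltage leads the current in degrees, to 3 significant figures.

-71.7°

ω = 2πf = 52.09 rad/s
X_L = ωL = 47.2 Ω
X_C = 1/(ωC) = 73.8 Ω
Branch 1 (R+jX_L): Z₁ = 229 + j47.2 Ω, |Z₁| = 234 Ω
Branch 2 (−jX_C): Z₂ = −j73.8 Ω
Parallel: Z = Z₁Z₂/(Z₁+Z₂), |Z| = 74.9 Ω, ∠Z = -71.7°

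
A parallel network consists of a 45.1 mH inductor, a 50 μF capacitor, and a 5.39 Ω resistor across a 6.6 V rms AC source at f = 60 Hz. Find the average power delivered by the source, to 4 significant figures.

ω = 2πf = 377.0 rad/s
X_L = ωL = 17.00 Ω
X_C = 1/(ωC) = 53.05 Ω
Parallel: admittances add. Y = 1/R + 1/(jωL) + jωC
Y = (0.1855 − j0.03997) S
|Y| = 0.1898 S → |Z| = 1/|Y| = 5.269 Ω, ∠Z = −∠Y = 12.16°
I = V/|Z| = 1.253 A
P = VI cos φ = 6.6 × 1.253 × cos(12.16°) = 8.082 W

8.082 W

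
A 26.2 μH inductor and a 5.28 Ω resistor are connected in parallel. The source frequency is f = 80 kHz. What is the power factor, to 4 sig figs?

0.9282

ω = 2πf = 502700 rad/s
X_L = ωL = 13.17 Ω
Parallel: admittances add. Y = 1/R + 1/(jωL)
Y = (0.1894 − j0.07593) S
|Y| = 0.2040 S → |Z| = 1/|Y| = 4.901 Ω, ∠Z = −∠Y = 21.85°
cos φ = cos(21.85°) = 0.9282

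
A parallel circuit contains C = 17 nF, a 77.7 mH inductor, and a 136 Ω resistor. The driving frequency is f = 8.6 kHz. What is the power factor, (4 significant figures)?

0.9957

ω = 2πf = 54040 rad/s
X_L = ωL = 4199 Ω
X_C = 1/(ωC) = 1089 Ω
Parallel: admittances add. Y = 1/R + 1/(jωL) + jωC
Y = (0.007353 + j0.0006804) S
|Y| = 0.007384 S → |Z| = 1/|Y| = 135.4 Ω, ∠Z = −∠Y = -5.287°
cos φ = cos(-5.287°) = 0.9957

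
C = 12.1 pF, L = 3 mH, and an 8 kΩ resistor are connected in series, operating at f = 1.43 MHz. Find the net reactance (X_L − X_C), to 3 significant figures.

17800 Ω

ω = 2πf = 8.985e+06 rad/s
X_L = ωL = 27000 Ω
X_C = 1/(ωC) = 9200 Ω
X = 27000 − 9200 = 17800 Ω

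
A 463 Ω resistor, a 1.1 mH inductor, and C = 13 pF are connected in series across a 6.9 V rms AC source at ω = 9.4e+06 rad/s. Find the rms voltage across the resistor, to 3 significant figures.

X_L = ωL = 10300 Ω
X_C = 1/(ωC) = 8180 Ω
Net reactance X = X_L − X_C = 2160 Ω
Z = 463 + j2160 Ω
|Z| = √(463² + 2160²) = 2210 Ω
I = V/|Z| = 3.13 mA
V_R = I·|Z_R| = 0.00313 × 463 = 1.45 V

1.45 V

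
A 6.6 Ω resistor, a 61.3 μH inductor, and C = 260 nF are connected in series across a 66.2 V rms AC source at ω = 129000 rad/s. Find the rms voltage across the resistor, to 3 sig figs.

19.1 V

X_L = ωL = 7.91 Ω
X_C = 1/(ωC) = 29.8 Ω
Net reactance X = X_L − X_C = -21.9 Ω
Z = 6.60 − j21.9 Ω
|Z| = √(6.60² + 21.9²) = 22.9 Ω
I = V/|Z| = 2.89 A
V_R = I·|Z_R| = 2.89 × 6.60 = 19.1 V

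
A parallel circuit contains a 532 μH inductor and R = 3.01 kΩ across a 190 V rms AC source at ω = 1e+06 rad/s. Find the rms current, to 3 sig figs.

363 mA

X_L = ωL = 532 Ω
Parallel: admittances add. Y = 1/R + 1/(jωL)
Y = (0.000332 − j0.00188) S
|Y| = 0.00191 S → |Z| = 1/|Y| = 524 Ω, ∠Z = −∠Y = 80.0°
I = V/|Z| = 190/524 = 363 mA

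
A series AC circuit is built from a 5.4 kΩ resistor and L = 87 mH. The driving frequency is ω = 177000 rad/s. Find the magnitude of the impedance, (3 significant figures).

X_L = ωL = 15400 Ω
Z = 5400 + j15400 Ω
|Z| = √(5400² + 15400²) = 16300 Ω

16300 Ω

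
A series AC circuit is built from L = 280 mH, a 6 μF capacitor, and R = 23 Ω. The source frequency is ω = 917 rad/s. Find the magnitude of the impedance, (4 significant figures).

78.45 Ω

X_L = ωL = 256.8 Ω
X_C = 1/(ωC) = 181.8 Ω
Net reactance X = X_L − X_C = 75.01 Ω
Z = 23.00 + j75.01 Ω
|Z| = √(23.00² + 75.01²) = 78.45 Ω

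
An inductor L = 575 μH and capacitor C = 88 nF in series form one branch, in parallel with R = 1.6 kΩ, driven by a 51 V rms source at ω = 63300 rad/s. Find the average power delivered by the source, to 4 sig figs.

X_L = ωL = 36.40 Ω
X_C = 1/(ωC) = 179.5 Ω
Branch 1: Z₁ = R = 1600 Ω
Branch 2 (series LC): Z₂ = j(X_L − X_C) = −j143.1 Ω
Parallel: Z = Z₁Z₂/(Z₁+Z₂), |Z| = 142.6 Ω, ∠Z = -84.89°
I = V/|Z| = 357.8 mA
P = VI cos φ = 51 × 0.3578 × cos(-84.89°) = 1.626 W

1.626 W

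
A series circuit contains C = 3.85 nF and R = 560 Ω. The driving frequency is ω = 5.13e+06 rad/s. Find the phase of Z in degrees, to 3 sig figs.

-5.17°

X_C = 1/(ωC) = 50.6 Ω
Z = 560 − j50.6 Ω
|Z| = √(560² + 50.6²) = 562 Ω
∠Z = arctan(-50.6/560) = -5.17°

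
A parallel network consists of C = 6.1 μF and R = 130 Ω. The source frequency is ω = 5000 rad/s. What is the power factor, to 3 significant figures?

0.245

X_C = 1/(ωC) = 32.8 Ω
Parallel: admittances add. Y = 1/R + jωC
Y = (0.00769 + j0.0305) S
|Y| = 0.0315 S → |Z| = 1/|Y| = 31.8 Ω, ∠Z = −∠Y = -75.8°
cos φ = cos(-75.8°) = 0.245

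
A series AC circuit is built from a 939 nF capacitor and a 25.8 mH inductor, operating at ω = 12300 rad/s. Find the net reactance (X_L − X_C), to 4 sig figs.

X_L = ωL = 317.3 Ω
X_C = 1/(ωC) = 86.58 Ω
X = 317.3 − 86.58 = 230.8 Ω

230.8 Ω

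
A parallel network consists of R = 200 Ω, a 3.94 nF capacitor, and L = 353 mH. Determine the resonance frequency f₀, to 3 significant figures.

4.27 kHz

ω₀ = 1/√(LC) = 1/√(0.353 × 3.94e-09) = 26810 rad/s
f₀ = ω₀/(2π) = 4.27 kHz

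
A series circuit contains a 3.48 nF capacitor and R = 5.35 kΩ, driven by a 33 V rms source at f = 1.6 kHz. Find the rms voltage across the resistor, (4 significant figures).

ω = 2πf = 10050 rad/s
X_C = 1/(ωC) = 28580 Ω
Z = 5350 − j28580 Ω
|Z| = √(5350² + 28580²) = 29080 Ω
I = V/|Z| = 1.135 mA
V_R = I·|Z_R| = 0.001135 × 5350 = 6.071 V

6.071 V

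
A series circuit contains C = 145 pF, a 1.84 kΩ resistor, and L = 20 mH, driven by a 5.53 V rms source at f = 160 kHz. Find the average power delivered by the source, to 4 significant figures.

314.6 μW

ω = 2πf = 1.005e+06 rad/s
X_L = ωL = 20110 Ω
X_C = 1/(ωC) = 6860 Ω
Net reactance X = X_L − X_C = 13250 Ω
Z = 1840 + j13250 Ω
|Z| = √(1840² + 13250²) = 13370 Ω
∠Z = arctan(13250/1840) = 82.09°
I = V/|Z| = 413.5 μA
P = VI cos φ = 5.53 × 0.0004135 × cos(82.09°) = 314.6 μW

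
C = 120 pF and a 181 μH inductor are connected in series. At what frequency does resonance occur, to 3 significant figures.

ω₀ = 1/√(LC) = 1/√(0.000181 × 1.2e-10) = 6.785e+06 rad/s
f₀ = ω₀/(2π) = 1.08 MHz

1.08 MHz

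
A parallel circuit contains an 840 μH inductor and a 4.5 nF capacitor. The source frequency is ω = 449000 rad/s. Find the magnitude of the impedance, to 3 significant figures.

X_L = ωL = 377 Ω
X_C = 1/(ωC) = 495 Ω
Parallel: admittances add. Y = 1/(jωL) + jωC
Y = (0 − j0.000631) S
|Y| = 0.000631 S → |Z| = 1/|Y| = 1590 Ω, ∠Z = −∠Y = 90.0°

1590 Ω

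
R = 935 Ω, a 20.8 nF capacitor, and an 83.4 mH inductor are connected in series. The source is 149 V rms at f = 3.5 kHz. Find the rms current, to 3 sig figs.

149 mA

ω = 2πf = 21990 rad/s
X_L = ωL = 1830 Ω
X_C = 1/(ωC) = 2190 Ω
Net reactance X = X_L − X_C = -352 Ω
Z = 935 − j352 Ω
|Z| = √(935² + 352²) = 999 Ω
I = V/|Z| = 149/999 = 149 mA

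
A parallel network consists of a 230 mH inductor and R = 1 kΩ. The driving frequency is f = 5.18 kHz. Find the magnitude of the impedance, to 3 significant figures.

991 Ω

ω = 2πf = 32550 rad/s
X_L = ωL = 7490 Ω
Parallel: admittances add. Y = 1/R + 1/(jωL)
Y = (0.00100 − j0.000134) S
|Y| = 0.00101 S → |Z| = 1/|Y| = 991 Ω, ∠Z = −∠Y = 7.61°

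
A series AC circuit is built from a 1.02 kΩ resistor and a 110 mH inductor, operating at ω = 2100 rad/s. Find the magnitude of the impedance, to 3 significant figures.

X_L = ωL = 231 Ω
Z = 1020 + j231 Ω
|Z| = √(1020² + 231²) = 1050 Ω

1050 Ω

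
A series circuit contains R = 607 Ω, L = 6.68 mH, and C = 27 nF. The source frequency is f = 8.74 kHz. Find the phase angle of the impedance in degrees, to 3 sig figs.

-26.9°

ω = 2πf = 54920 rad/s
X_L = ωL = 367 Ω
X_C = 1/(ωC) = 674 Ω
Net reactance X = X_L − X_C = -308 Ω
Z = 607 − j308 Ω
|Z| = √(607² + 308²) = 680 Ω
∠Z = arctan(-308/607) = -26.9°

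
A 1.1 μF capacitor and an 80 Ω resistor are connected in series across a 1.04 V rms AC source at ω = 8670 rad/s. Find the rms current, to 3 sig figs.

7.89 mA

X_C = 1/(ωC) = 105 Ω
Z = 80.0 − j105 Ω
|Z| = √(80.0² + 105²) = 132 Ω
I = V/|Z| = 1.04/132 = 7.89 mA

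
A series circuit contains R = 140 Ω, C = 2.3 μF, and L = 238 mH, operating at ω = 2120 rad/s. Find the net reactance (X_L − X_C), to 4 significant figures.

299.5 Ω

X_L = ωL = 504.6 Ω
X_C = 1/(ωC) = 205.1 Ω
X = 504.6 − 205.1 = 299.5 Ω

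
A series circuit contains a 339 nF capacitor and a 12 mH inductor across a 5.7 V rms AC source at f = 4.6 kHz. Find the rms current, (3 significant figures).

ω = 2πf = 28900 rad/s
X_L = ωL = 347 Ω
X_C = 1/(ωC) = 102 Ω
Net reactance X = X_L − X_C = 245 Ω
Z = j245 Ω
|Z| = √(0² + 245²) = 245 Ω
I = V/|Z| = 5.7/245 = 23.3 mA

23.3 mA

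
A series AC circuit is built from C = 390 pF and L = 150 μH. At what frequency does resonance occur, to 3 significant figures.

658 kHz

ω₀ = 1/√(LC) = 1/√(0.00015 × 3.9e-10) = 4.134e+06 rad/s
f₀ = ω₀/(2π) = 658 kHz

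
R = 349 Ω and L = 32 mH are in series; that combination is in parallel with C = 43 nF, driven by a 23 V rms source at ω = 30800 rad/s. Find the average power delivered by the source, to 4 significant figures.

168.9 mW

X_L = ωL = 985.6 Ω
X_C = 1/(ωC) = 755.1 Ω
Branch 1 (R+jX_L): Z₁ = 349.0 + j985.6 Ω, |Z₁| = 1046 Ω
Branch 2 (−jX_C): Z₂ = −j755.1 Ω
Parallel: Z = Z₁Z₂/(Z₁+Z₂), |Z| = 1887 Ω, ∠Z = -52.95°
I = V/|Z| = 12.19 mA
P = VI cos φ = 23 × 0.01219 × cos(-52.95°) = 168.9 mW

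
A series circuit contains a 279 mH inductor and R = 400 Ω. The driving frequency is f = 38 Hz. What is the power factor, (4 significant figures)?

ω = 2πf = 238.8 rad/s
X_L = ωL = 66.61 Ω
Z = 400.0 + j66.61 Ω
|Z| = √(400.0² + 66.61²) = 405.5 Ω
∠Z = arctan(66.61/400.0) = 9.455°
cos φ = cos(9.455°) = 0.9864

0.9864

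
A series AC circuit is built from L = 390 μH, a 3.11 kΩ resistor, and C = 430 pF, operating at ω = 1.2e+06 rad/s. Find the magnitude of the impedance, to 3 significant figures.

X_L = ωL = 468 Ω
X_C = 1/(ωC) = 1940 Ω
Net reactance X = X_L − X_C = -1470 Ω
Z = 3110 − j1470 Ω
|Z| = √(3110² + 1470²) = 3440 Ω

3440 Ω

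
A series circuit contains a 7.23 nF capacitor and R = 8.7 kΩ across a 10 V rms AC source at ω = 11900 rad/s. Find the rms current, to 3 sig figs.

689 μA

X_C = 1/(ωC) = 11600 Ω
Z = 8700 − j11600 Ω
|Z| = √(8700² + 11600²) = 14500 Ω
I = V/|Z| = 10/14500 = 689 μA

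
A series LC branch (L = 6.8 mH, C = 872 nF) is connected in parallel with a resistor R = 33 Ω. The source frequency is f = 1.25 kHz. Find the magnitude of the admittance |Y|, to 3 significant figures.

ω = 2πf = 7854 rad/s
X_L = ωL = 53.4 Ω
X_C = 1/(ωC) = 146 Ω
Branch 1: Z₁ = R = 33.0 Ω
Branch 2 (series LC): Z₂ = j(X_L − X_C) = −j92.6 Ω
Parallel: Z = Z₁Z₂/(Z₁+Z₂), |Z| = 31.1 Ω, ∠Z = -19.6°
|Y| = 1/|Z| = 32.2 mS

32.2 mS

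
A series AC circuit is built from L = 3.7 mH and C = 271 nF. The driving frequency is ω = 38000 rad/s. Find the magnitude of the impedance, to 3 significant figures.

43.5 Ω

X_L = ωL = 141 Ω
X_C = 1/(ωC) = 97.1 Ω
Net reactance X = X_L − X_C = 43.5 Ω
Z = j43.5 Ω
|Z| = √(0² + 43.5²) = 43.5 Ω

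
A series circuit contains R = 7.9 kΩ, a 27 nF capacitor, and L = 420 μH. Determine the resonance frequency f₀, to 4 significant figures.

ω₀ = 1/√(LC) = 1/√(0.00042 × 2.7e-08) = 297000 rad/s
f₀ = ω₀/(2π) = 47.26 kHz

47.26 kHz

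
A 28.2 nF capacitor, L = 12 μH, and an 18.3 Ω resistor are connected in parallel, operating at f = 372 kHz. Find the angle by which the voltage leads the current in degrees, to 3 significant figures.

-29.0°

ω = 2πf = 2.337e+06 rad/s
X_L = ωL = 28.0 Ω
X_C = 1/(ωC) = 15.2 Ω
Parallel: admittances add. Y = 1/R + 1/(jωL) + jωC
Y = (0.0546 + j0.0303) S
|Y| = 0.0625 S → |Z| = 1/|Y| = 16.0 Ω, ∠Z = −∠Y = -29.0°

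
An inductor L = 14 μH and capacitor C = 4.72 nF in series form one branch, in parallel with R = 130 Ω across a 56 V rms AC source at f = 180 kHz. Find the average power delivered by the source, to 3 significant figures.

24.1 W

ω = 2πf = 1.131e+06 rad/s
X_L = ωL = 15.8 Ω
X_C = 1/(ωC) = 187 Ω
Branch 1: Z₁ = R = 130 Ω
Branch 2 (series LC): Z₂ = j(X_L − X_C) = −j171 Ω
Parallel: Z = Z₁Z₂/(Z₁+Z₂), |Z| = 104 Ω, ∠Z = -37.2°
I = V/|Z| = 541 mA
P = VI cos φ = 56 × 0.541 × cos(-37.2°) = 24.1 W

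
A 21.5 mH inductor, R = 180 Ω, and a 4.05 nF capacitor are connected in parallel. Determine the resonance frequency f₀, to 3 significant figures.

ω₀ = 1/√(LC) = 1/√(0.0215 × 4.05e-09) = 107200 rad/s
f₀ = ω₀/(2π) = 17.1 kHz

17.1 kHz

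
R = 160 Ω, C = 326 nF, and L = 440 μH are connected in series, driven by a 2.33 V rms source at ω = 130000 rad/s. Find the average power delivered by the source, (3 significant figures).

32.5 mW

X_L = ωL = 57.2 Ω
X_C = 1/(ωC) = 23.6 Ω
Net reactance X = X_L − X_C = 33.6 Ω
Z = 160 + j33.6 Ω
|Z| = √(160² + 33.6²) = 163 Ω
∠Z = arctan(33.6/160) = 11.9°
I = V/|Z| = 14.3 mA
P = VI cos φ = 2.33 × 0.0143 × cos(11.9°) = 32.5 mW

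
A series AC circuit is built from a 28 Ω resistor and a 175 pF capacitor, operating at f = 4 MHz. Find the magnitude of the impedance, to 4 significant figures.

229.1 Ω

ω = 2πf = 2.513e+07 rad/s
X_C = 1/(ωC) = 227.4 Ω
Z = 28.00 − j227.4 Ω
|Z| = √(28.00² + 227.4²) = 229.1 Ω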